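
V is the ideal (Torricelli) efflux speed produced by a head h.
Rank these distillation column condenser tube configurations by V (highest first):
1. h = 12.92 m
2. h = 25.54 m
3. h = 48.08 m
Case 1: V = 15.92 m/s
Case 2: V = 22.39 m/s
Case 3: V = 30.71 m/s
Ranking (highest first): 3, 2, 1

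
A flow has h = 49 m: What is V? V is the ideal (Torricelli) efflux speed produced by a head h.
Formula: V = \sqrt{2 g h}
V = √(2·9.81·49) = 31.01 m/s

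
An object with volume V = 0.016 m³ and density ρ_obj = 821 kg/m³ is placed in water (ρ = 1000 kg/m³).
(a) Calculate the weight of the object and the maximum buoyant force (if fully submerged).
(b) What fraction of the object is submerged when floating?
(a) W=rho_obj*g*V=821*9.81*0.016=128.9 N; F_B(max)=rho*g*V=1000*9.81*0.016=157.0 N
(b) Floating fraction=rho_obj/rho=821/1000=0.821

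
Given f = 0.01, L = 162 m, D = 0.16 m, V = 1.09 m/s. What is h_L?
Formula: h_L = f \frac{L}{D} \frac{V^2}{2g}
h_L = 0.01·(162/0.16)·1.09²/(2·9.81) = 0.6131 m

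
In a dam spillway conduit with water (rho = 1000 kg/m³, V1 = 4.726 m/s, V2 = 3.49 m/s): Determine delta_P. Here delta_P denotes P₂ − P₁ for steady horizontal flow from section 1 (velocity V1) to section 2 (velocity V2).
Formula: \Delta P = \frac{1}{2} \rho (V_1^2 - V_2^2)
delta_P = 0.5·1000·(4.726² − 3.49²)/1000 = 5.077 kPa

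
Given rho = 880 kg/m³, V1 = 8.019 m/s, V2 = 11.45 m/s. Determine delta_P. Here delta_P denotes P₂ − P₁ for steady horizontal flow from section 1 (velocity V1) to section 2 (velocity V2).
Formula: \Delta P = \frac{1}{2} \rho (V_1^2 - V_2^2)
delta_P = 0.5·880·(8.019² − 11.45²)/1000 = -29.39 kPa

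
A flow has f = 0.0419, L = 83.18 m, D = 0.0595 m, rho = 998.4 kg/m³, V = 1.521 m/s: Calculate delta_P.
Formula: \Delta P = f \frac{L}{D} \frac{\rho V^2}{2}
delta_P = 0.0419·(83.18/0.0595)·0.5·998.4·1.521²/1000 = 67.65 kPa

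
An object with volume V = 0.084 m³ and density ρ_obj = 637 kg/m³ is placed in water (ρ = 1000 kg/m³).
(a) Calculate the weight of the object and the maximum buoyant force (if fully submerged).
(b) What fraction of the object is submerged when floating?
(a) W=rho_obj*g*V=637*9.81*0.084=524.9 N; F_B(max)=rho*g*V=1000*9.81*0.084=824.0 N
(b) Floating fraction=rho_obj/rho=637/1000=0.637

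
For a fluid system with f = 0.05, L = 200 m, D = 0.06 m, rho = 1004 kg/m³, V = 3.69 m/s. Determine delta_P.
Formula: \Delta P = f \frac{L}{D} \frac{\rho V^2}{2}
delta_P = 0.05·(200/0.06)·0.5·1004·3.69²/1000 = 1139 kPa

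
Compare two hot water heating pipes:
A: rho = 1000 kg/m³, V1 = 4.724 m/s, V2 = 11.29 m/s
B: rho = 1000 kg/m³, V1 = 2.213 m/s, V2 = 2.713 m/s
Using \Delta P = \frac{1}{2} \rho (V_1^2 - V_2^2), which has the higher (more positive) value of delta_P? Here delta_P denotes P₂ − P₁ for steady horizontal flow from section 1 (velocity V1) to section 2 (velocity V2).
delta_P(A) = -52.57 kPa, delta_P(B) = -1.232 kPa. Answer: B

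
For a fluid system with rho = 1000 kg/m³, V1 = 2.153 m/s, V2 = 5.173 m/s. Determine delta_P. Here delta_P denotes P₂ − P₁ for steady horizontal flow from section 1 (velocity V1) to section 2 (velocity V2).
Formula: \Delta P = \frac{1}{2} \rho (V_1^2 - V_2^2)
delta_P = 0.5·1000·(2.153² − 5.173²)/1000 = -11.06 kPa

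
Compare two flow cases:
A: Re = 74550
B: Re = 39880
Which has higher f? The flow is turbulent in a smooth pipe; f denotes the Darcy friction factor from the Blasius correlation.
f(A) = 0.01912, f(B) = 0.02236. Answer: B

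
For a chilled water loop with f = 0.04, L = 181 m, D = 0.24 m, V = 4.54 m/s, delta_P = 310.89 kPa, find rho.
Formula: \Delta P = f \frac{L}{D} \frac{\rho V^2}{2}
Substituting knowns: 310.89 = 0.04·(181/0.24)·0.5·rho·4.54²/1000
Solving for rho: rho = (310.89·1000)/(0.04·(181/0.24)·0.5·4.54²) = 1000 kg/m³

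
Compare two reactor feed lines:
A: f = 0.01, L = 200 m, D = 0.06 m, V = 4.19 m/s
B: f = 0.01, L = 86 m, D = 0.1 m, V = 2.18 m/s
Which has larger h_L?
h_L(A) = 29.83 m, h_L(B) = 2.083 m. Answer: A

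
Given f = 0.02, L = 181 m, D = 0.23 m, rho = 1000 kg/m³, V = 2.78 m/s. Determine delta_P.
Formula: \Delta P = f \frac{L}{D} \frac{\rho V^2}{2}
delta_P = 0.02·(181/0.23)·0.5·1000·2.78²/1000 = 60.82 kPa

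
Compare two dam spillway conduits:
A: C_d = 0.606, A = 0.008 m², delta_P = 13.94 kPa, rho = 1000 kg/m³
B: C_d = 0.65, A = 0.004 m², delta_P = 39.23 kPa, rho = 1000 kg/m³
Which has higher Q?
Q(A) = 25.6 L/s, Q(B) = 23.03 L/s. Answer: A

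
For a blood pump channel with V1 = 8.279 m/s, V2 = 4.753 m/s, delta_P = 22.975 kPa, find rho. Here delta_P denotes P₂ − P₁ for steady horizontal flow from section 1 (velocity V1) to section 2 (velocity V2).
Formula: \Delta P = \frac{1}{2} \rho (V_1^2 - V_2^2)
Substituting knowns: 22.975 = 0.5·rho·(8.279² − 4.753²)/1000
Solving for rho: rho = 2·(22.975·1000)/(8.279² − 4.753²) = 1000 kg/m³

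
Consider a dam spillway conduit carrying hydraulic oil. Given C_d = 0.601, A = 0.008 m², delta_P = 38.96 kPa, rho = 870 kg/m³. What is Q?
Formula: Q = C_d A \sqrt{\frac{2 \Delta P}{\rho}}
Q = 0.601·0.008·√(2·(38.96·1000)/870)·1000 = 45.5 L/s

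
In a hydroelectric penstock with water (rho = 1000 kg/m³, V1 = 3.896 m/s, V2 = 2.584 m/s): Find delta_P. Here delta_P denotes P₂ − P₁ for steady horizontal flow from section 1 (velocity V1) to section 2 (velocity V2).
Formula: \Delta P = \frac{1}{2} \rho (V_1^2 - V_2^2)
delta_P = 0.5·1000·(3.896² − 2.584²)/1000 = 4.251 kPa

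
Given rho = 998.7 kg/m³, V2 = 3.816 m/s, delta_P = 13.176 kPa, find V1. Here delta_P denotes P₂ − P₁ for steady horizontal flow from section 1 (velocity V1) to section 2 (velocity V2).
Formula: \Delta P = \frac{1}{2} \rho (V_1^2 - V_2^2)
Substituting knowns: 13.176 = 0.5·998.7·(V1² − 3.816²)/1000
Solving for V1: V1 = √(3.816² + 2·(13.176·1000)/998.7) = 6.399 m/s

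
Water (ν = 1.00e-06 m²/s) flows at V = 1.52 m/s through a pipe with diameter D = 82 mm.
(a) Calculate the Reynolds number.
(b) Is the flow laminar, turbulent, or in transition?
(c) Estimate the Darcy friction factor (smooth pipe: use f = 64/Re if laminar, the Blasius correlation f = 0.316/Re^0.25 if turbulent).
(a) Re = V·D/ν = 1.52·0.082/1.00e-06 = 124640
(b) Flow regime: turbulent (Re > 4000)
(c) Friction factor: f = 0.316/Re^0.25 = 0.316/124640^0.25 = 0.01682 (Blasius is strictly valid for Re ≲ 1e5; used here as the smooth-pipe estimate the problem specifies)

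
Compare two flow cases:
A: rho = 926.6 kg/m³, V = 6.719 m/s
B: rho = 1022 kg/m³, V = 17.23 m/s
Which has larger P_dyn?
P_dyn(A) = 20.92 kPa, P_dyn(B) = 151.7 kPa. Answer: B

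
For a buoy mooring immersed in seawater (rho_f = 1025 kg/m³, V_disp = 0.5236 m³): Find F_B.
Formula: F_B = \rho_f g V_{disp}
F_B = 1025·9.81·0.5236 = 5265 N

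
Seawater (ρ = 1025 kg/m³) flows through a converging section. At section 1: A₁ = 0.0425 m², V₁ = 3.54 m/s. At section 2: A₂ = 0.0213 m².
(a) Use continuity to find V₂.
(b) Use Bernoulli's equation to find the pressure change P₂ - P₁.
(a) Continuity: A₁V₁=A₂V₂ -> V₂=A₁V₁/A₂=0.0425*3.54/0.0213=7.06 m/s
(b) Bernoulli: P₂-P₁=0.5*rho*(V₁^2-V₂^2)/1000=0.5*1025*(3.54^2-7.06^2)/1000=-19.12 kPa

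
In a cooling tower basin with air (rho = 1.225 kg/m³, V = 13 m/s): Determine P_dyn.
Formula: P_{dyn} = \frac{1}{2} \rho V^2
P_dyn = 0.5·1.225·13²/1000 = 0.1035 kPa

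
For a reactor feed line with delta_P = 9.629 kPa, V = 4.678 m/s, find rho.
Formula: V = \sqrt{\frac{2 \Delta P}{\rho}}
Substituting knowns: 4.678 = √(2·(9.629·1000)/rho)
Solving for rho: rho = 2·(9.629·1000)/4.678² = 880 kg/m³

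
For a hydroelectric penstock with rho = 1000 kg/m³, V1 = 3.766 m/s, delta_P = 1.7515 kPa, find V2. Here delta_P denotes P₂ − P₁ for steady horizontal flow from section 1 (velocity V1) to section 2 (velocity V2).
Formula: \Delta P = \frac{1}{2} \rho (V_1^2 - V_2^2)
Substituting knowns: 1.7515 = 0.5·1000·(3.766² − V2²)/1000
Solving for V2: V2 = √(3.766² − 2·(1.7515·1000)/1000) = 3.268 m/s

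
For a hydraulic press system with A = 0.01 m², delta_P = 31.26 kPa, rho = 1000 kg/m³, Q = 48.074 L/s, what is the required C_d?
Formula: Q = C_d A \sqrt{\frac{2 \Delta P}{\rho}}
Substituting knowns: 48.074 = C_d·0.01·√(2·(31.26·1000)/1000)·1000
Solving for C_d: C_d = (48.074/1000)/(0.01·√(2·(31.26·1000)/1000)) = 0.608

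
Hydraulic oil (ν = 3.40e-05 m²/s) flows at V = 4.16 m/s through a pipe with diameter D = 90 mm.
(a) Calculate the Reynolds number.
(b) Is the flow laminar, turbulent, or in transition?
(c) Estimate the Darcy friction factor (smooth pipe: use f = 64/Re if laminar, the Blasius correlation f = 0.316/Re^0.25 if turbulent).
(a) Re = V·D/ν = 4.16·0.09/3.40e-05 = 11012
(b) Flow regime: turbulent (Re > 4000)
(c) Friction factor: f = 0.316/Re^0.25 = 0.316/11012^0.25 = 0.03085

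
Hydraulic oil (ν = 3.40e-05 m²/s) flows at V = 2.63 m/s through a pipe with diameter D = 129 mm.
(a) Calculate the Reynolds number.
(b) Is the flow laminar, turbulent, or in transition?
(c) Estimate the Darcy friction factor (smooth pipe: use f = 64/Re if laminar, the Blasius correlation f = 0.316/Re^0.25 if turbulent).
(a) Re = V·D/ν = 2.63·0.129/3.40e-05 = 9978.5
(b) Flow regime: turbulent (Re > 4000)
(c) Friction factor: f = 0.316/Re^0.25 = 0.316/9978.5^0.25 = 0.03162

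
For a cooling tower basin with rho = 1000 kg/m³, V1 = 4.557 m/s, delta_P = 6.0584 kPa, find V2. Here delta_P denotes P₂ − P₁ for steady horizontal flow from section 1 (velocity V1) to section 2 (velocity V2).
Formula: \Delta P = \frac{1}{2} \rho (V_1^2 - V_2^2)
Substituting knowns: 6.0584 = 0.5·1000·(4.557² − V2²)/1000
Solving for V2: V2 = √(4.557² − 2·(6.0584·1000)/1000) = 2.941 m/s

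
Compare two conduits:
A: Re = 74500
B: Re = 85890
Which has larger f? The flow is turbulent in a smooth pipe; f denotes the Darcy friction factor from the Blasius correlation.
f(A) = 0.01913, f(B) = 0.01846. Answer: A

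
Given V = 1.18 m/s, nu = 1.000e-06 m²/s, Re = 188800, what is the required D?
Formula: Re = \frac{V D}{\nu}
Substituting knowns: 188800 = 1.18·D/1.000e-06
Solving for D: D = 188800·1.000e-06/1.18 = 0.16 m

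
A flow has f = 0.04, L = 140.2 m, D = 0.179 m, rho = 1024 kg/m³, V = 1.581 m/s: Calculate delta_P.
Formula: \Delta P = f \frac{L}{D} \frac{\rho V^2}{2}
delta_P = 0.04·(140.2/0.179)·0.5·1024·1.581²/1000 = 40.09 kPa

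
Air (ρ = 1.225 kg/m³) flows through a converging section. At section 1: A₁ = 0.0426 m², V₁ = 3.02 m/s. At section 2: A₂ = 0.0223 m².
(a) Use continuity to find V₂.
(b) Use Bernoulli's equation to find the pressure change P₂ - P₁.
(a) Continuity: A₁V₁=A₂V₂ -> V₂=A₁V₁/A₂=0.0426*3.02/0.0223=5.77 m/s
(b) Bernoulli: P₂-P₁=0.5*rho*(V₁^2-V₂^2)/1000=0.5*1.225*(3.02^2-5.77^2)/1000=-0.01481 kPa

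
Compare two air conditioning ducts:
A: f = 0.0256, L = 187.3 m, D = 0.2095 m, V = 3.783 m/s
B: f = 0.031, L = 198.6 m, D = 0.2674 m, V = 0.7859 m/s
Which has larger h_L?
h_L(A) = 16.69 m, h_L(B) = 0.7248 m. Answer: A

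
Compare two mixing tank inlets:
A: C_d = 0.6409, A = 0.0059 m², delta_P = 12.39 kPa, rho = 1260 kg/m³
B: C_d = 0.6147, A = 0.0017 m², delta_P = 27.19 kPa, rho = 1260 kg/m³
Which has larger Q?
Q(A) = 16.77 L/s, Q(B) = 6.865 L/s. Answer: A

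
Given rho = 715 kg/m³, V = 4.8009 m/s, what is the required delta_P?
Formula: V = \sqrt{\frac{2 \Delta P}{\rho}}
Substituting knowns: 4.8009 = √(2·(delta_P·1000)/715)
Solving for delta_P: delta_P = 4.8009²·715/2/1000 = 8.24 kPa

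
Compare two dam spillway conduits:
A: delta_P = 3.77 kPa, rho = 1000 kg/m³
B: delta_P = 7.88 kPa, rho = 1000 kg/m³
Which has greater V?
V(A) = 2.746 m/s, V(B) = 3.97 m/s. Answer: B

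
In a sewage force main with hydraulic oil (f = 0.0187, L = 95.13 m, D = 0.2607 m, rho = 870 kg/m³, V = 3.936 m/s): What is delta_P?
Formula: \Delta P = f \frac{L}{D} \frac{\rho V^2}{2}
delta_P = 0.0187·(95.13/0.2607)·0.5·870·3.936²/1000 = 45.99 kPa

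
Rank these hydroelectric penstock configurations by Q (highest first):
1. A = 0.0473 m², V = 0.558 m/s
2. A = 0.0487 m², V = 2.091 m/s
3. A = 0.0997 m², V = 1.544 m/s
Case 1: Q = 26.39 L/s
Case 2: Q = 101.8 L/s
Case 3: Q = 153.9 L/s
Ranking (highest first): 3, 2, 1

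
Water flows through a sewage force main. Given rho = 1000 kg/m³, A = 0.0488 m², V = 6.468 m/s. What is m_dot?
Formula: \dot{m} = \rho A V
m_dot = 1000·0.0488·6.468 = 315.6 kg/s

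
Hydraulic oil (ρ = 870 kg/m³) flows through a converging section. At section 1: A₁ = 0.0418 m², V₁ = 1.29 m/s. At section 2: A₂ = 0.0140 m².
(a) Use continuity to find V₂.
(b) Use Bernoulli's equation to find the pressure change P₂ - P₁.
(a) Continuity: A₁V₁=A₂V₂ -> V₂=A₁V₁/A₂=0.0418*1.29/0.0140=3.85 m/s
(b) Bernoulli: P₂-P₁=0.5*rho*(V₁^2-V₂^2)/1000=0.5*870*(1.29^2-3.85^2)/1000=-5.724 kPa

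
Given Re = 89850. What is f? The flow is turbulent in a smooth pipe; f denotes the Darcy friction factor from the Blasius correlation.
Formula: f = \frac{0.316}{Re^{0.25}}
f = 0.316/89850^0.25 = 0.01825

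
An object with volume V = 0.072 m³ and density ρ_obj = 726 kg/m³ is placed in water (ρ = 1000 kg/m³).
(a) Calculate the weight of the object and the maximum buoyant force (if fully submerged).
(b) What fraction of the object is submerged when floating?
(a) W=rho_obj*g*V=726*9.81*0.072=512.8 N; F_B(max)=rho*g*V=1000*9.81*0.072=706.3 N
(b) Floating fraction=rho_obj/rho=726/1000=0.726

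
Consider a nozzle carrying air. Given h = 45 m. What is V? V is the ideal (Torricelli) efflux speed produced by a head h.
Formula: V = \sqrt{2 g h}
V = √(2·9.81·45) = 29.71 m/s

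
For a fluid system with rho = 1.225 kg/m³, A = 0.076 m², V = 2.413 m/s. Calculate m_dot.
Formula: \dot{m} = \rho A V
m_dot = 1.225·0.076·2.413 = 0.2247 kg/s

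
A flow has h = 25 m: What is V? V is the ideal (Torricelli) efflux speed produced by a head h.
Formula: V = \sqrt{2 g h}
V = √(2·9.81·25) = 22.15 m/s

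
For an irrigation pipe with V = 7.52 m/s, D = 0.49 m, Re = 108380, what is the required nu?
Formula: Re = \frac{V D}{\nu}
Substituting knowns: 108380 = 7.52·0.49/nu
Solving for nu: nu = 7.52·0.49/108380 = 3.400e-05 m²/s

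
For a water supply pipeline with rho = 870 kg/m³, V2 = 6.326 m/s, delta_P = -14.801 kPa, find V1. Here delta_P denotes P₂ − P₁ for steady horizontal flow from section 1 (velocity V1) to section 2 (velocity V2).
Formula: \Delta P = \frac{1}{2} \rho (V_1^2 - V_2^2)
Substituting knowns: -14.801 = 0.5·870·(V1² − 6.326²)/1000
Solving for V1: V1 = √(6.326² + 2·(-14.801·1000)/870) = 2.448 m/s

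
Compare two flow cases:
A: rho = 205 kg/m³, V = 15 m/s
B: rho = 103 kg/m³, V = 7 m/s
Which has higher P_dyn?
P_dyn(A) = 23.06 kPa, P_dyn(B) = 2.523 kPa. Answer: A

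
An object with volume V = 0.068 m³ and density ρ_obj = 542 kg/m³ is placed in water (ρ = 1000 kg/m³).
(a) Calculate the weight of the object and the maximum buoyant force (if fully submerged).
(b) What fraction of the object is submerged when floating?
(a) W=rho_obj*g*V=542*9.81*0.068=361.6 N; F_B(max)=rho*g*V=1000*9.81*0.068=667.1 N
(b) Floating fraction=rho_obj/rho=542/1000=0.542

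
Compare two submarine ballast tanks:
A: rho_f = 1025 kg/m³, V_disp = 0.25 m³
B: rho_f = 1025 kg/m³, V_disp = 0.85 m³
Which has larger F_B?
F_B(A) = 2514 N, F_B(B) = 8547 N. Answer: B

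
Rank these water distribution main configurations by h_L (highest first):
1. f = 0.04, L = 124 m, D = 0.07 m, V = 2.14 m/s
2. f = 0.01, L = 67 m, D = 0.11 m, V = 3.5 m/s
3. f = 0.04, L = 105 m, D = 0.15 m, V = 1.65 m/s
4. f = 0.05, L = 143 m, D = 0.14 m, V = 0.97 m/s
Case 1: h_L = 16.54 m
Case 2: h_L = 3.803 m
Case 3: h_L = 3.885 m
Case 4: h_L = 2.449 m
Ranking (highest first): 1, 3, 2, 4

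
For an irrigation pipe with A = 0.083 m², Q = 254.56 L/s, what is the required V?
Formula: Q = A V
Substituting knowns: 254.56 = 0.083·V·1000
Solving for V: V = (254.56/1000)/0.083 = 3.067 m/s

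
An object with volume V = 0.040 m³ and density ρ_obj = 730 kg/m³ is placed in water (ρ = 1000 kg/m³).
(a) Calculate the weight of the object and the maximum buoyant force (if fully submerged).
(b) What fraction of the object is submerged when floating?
(a) W=rho_obj*g*V=730*9.81*0.040=286.5 N; F_B(max)=rho*g*V=1000*9.81*0.040=392.4 N
(b) Floating fraction=rho_obj/rho=730/1000=0.730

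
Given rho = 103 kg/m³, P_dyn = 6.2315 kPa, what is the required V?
Formula: P_{dyn} = \frac{1}{2} \rho V^2
Substituting knowns: 6.2315 = 0.5·103·V²/1000
Solving for V: V = √(2·(6.2315·1000)/103) = 11 m/s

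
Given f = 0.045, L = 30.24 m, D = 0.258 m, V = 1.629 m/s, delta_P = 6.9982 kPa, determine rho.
Formula: \Delta P = f \frac{L}{D} \frac{\rho V^2}{2}
Substituting knowns: 6.9982 = 0.045·(30.24/0.258)·0.5·rho·1.629²/1000
Solving for rho: rho = (6.9982·1000)/(0.045·(30.24/0.258)·0.5·1.629²) = 1000 kg/m³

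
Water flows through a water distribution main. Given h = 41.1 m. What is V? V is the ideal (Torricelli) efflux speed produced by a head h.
Formula: V = \sqrt{2 g h}
V = √(2·9.81·41.1) = 28.4 m/s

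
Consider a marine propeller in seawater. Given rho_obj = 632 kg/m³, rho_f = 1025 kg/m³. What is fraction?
Formula: f_{sub} = \frac{\rho_{obj}}{\rho_f}
fraction = 632/1025 = 0.6166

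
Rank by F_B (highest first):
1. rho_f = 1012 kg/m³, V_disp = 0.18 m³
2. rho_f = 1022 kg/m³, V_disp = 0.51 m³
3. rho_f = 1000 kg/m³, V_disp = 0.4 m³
Case 1: F_B = 1787 N
Case 2: F_B = 5113 N
Case 3: F_B = 3924 N
Ranking (highest first): 2, 3, 1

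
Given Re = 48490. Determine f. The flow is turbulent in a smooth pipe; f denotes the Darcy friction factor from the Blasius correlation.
Formula: f = \frac{0.316}{Re^{0.25}}
f = 0.316/48490^0.25 = 0.02129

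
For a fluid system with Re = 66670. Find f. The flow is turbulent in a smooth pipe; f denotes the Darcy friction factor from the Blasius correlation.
Formula: f = \frac{0.316}{Re^{0.25}}
f = 0.316/66670^0.25 = 0.01967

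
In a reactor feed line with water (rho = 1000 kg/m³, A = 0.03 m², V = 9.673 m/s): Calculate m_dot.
Formula: \dot{m} = \rho A V
m_dot = 1000·0.03·9.673 = 290.2 kg/s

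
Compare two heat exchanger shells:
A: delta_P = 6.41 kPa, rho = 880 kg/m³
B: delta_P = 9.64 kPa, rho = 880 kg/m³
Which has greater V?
V(A) = 3.817 m/s, V(B) = 4.681 m/s. Answer: B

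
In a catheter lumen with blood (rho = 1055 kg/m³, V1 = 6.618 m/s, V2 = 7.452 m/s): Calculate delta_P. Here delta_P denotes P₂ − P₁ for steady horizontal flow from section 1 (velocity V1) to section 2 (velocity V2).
Formula: \Delta P = \frac{1}{2} \rho (V_1^2 - V_2^2)
delta_P = 0.5·1055·(6.618² − 7.452²)/1000 = -6.19 kPa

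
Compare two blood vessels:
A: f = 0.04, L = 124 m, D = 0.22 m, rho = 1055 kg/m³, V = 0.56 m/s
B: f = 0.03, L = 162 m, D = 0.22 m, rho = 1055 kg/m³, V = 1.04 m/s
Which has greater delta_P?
delta_P(A) = 3.73 kPa, delta_P(B) = 12.6 kPa. Answer: B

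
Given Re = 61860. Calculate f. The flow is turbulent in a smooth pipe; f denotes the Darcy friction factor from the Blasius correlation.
Formula: f = \frac{0.316}{Re^{0.25}}
f = 0.316/61860^0.25 = 0.02004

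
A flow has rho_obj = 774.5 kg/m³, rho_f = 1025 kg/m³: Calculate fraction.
Formula: f_{sub} = \frac{\rho_{obj}}{\rho_f}
fraction = 774.5/1025 = 0.7556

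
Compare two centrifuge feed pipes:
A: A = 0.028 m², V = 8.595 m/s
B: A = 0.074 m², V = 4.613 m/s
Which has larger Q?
Q(A) = 240.7 L/s, Q(B) = 341.4 L/s. Answer: B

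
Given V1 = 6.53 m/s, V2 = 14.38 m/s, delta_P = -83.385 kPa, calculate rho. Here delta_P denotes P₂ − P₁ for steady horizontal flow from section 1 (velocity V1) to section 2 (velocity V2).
Formula: \Delta P = \frac{1}{2} \rho (V_1^2 - V_2^2)
Substituting knowns: -83.385 = 0.5·rho·(6.53² − 14.38²)/1000
Solving for rho: rho = 2·(-83.385·1000)/(6.53² − 14.38²) = 1016 kg/m³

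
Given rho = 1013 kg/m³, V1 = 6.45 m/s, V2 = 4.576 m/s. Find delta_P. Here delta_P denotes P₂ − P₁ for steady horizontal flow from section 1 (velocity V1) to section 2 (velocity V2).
Formula: \Delta P = \frac{1}{2} \rho (V_1^2 - V_2^2)
delta_P = 0.5·1013·(6.45² − 4.576²)/1000 = 10.47 kPa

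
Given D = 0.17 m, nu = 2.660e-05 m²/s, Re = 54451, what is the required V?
Formula: Re = \frac{V D}{\nu}
Substituting knowns: 54451 = V·0.17/2.660e-05
Solving for V: V = 54451·2.660e-05/0.17 = 8.52 m/s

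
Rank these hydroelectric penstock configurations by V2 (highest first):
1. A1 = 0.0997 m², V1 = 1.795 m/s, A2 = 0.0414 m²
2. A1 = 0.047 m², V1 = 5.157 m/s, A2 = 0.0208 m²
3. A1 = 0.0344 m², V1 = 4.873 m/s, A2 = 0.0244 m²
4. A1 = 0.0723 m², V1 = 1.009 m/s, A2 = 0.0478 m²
Case 1: V2 = 4.323 m/s
Case 2: V2 = 11.65 m/s
Case 3: V2 = 6.87 m/s
Case 4: V2 = 1.526 m/s
Ranking (highest first): 2, 3, 1, 4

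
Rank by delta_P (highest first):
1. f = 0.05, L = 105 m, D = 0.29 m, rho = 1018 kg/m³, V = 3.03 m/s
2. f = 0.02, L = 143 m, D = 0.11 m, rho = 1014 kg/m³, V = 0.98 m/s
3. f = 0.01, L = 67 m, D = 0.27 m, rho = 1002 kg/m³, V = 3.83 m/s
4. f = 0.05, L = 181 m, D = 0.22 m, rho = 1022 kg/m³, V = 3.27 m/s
Case 1: delta_P = 84.6 kPa
Case 2: delta_P = 12.66 kPa
Case 3: delta_P = 18.24 kPa
Case 4: delta_P = 224.8 kPa
Ranking (highest first): 4, 1, 3, 2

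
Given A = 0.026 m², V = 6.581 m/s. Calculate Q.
Formula: Q = A V
Q = 0.026·6.581·1000 = 171.1 L/s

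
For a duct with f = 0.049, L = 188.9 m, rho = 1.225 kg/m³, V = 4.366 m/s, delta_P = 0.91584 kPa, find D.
Formula: \Delta P = f \frac{L}{D} \frac{\rho V^2}{2}
Substituting knowns: 0.91584 = 0.049·(188.9/D)·0.5·1.225·4.366²/1000
Solving for D: D = 0.049·188.9·0.5·1.225·4.366²/(0.91584·1000) = 0.118 m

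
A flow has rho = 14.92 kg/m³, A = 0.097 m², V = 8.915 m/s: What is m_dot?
Formula: \dot{m} = \rho A V
m_dot = 14.92·0.097·8.915 = 12.9 kg/s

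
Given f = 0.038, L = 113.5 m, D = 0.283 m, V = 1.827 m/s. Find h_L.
Formula: h_L = f \frac{L}{D} \frac{V^2}{2g}
h_L = 0.038·(113.5/0.283)·1.827²/(2·9.81) = 2.593 m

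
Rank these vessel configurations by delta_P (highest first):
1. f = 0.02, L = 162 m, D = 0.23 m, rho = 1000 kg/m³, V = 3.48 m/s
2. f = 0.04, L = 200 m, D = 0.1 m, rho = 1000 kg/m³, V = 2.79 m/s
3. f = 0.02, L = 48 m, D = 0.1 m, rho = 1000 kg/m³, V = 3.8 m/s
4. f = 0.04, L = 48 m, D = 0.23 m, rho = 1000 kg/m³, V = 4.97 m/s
Case 1: delta_P = 85.3 kPa
Case 2: delta_P = 311.4 kPa
Case 3: delta_P = 69.31 kPa
Case 4: delta_P = 103.1 kPa
Ranking (highest first): 2, 4, 1, 3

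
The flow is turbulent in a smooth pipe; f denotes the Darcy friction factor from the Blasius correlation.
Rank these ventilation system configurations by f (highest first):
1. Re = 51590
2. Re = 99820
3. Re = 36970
Case 1: f = 0.02097
Case 2: f = 0.01778
Case 3: f = 0.02279
Ranking (highest first): 3, 1, 2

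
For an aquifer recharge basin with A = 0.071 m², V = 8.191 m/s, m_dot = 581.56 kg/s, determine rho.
Formula: \dot{m} = \rho A V
Substituting knowns: 581.56 = rho·0.071·8.191
Solving for rho: rho = 581.56/(0.071·8.191) = 1000 kg/m³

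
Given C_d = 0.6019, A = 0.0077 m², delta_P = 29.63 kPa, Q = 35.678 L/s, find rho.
Formula: Q = C_d A \sqrt{\frac{2 \Delta P}{\rho}}
Substituting knowns: 35.678 = 0.6019·0.0077·√(2·(29.63·1000)/rho)·1000
Solving for rho: rho = 2·(29.63·1000)/((35.678/1000)/(0.6019·0.0077))² = 1000 kg/m³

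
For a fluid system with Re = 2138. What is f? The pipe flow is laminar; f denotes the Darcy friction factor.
Formula: f = \frac{64}{Re}
f = 64/2138 = 0.02993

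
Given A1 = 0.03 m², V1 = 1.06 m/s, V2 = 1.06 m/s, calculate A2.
Formula: V_2 = \frac{A_1 V_1}{A_2}
Substituting knowns: 1.06 = 0.03·1.06/A2
Solving for A2: A2 = 0.03·1.06/1.06 = 0.03 m²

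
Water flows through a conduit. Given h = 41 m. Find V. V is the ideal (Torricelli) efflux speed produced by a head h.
Formula: V = \sqrt{2 g h}
V = √(2·9.81·41) = 28.36 m/s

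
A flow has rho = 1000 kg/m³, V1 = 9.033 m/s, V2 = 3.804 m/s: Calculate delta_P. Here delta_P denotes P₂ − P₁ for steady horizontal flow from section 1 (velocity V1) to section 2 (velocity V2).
Formula: \Delta P = \frac{1}{2} \rho (V_1^2 - V_2^2)
delta_P = 0.5·1000·(9.033² − 3.804²)/1000 = 33.56 kPa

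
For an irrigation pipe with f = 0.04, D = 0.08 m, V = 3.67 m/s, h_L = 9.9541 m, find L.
Formula: h_L = f \frac{L}{D} \frac{V^2}{2g}
Substituting knowns: 9.9541 = 0.04·(L/0.08)·3.67²/(2·9.81)
Solving for L: L = 9.9541·2·9.81·0.08/(0.04·3.67²) = 29 m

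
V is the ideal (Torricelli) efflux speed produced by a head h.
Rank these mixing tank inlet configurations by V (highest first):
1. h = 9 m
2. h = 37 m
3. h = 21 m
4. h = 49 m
Case 1: V = 13.29 m/s
Case 2: V = 26.94 m/s
Case 3: V = 20.3 m/s
Case 4: V = 31.01 m/s
Ranking (highest first): 4, 2, 3, 1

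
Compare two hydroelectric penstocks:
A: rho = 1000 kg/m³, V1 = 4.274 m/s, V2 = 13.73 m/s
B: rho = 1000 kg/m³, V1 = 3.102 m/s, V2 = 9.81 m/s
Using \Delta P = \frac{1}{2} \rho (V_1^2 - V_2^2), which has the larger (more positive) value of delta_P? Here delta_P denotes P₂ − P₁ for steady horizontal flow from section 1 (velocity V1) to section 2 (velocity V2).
delta_P(A) = -85.12 kPa, delta_P(B) = -43.31 kPa. Answer: B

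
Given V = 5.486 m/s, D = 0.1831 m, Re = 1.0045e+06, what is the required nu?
Formula: Re = \frac{V D}{\nu}
Substituting knowns: 1.0045e+06 = 5.486·0.1831/nu
Solving for nu: nu = 5.486·0.1831/1.0045e+06 = 1.000e-06 m²/s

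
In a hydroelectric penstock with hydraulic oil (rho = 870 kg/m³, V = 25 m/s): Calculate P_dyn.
Formula: P_{dyn} = \frac{1}{2} \rho V^2
P_dyn = 0.5·870·25²/1000 = 271.9 kPa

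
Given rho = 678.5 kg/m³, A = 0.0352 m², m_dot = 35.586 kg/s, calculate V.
Formula: \dot{m} = \rho A V
Substituting knowns: 35.586 = 678.5·0.0352·V
Solving for V: V = 35.586/(678.5·0.0352) = 1.49 m/s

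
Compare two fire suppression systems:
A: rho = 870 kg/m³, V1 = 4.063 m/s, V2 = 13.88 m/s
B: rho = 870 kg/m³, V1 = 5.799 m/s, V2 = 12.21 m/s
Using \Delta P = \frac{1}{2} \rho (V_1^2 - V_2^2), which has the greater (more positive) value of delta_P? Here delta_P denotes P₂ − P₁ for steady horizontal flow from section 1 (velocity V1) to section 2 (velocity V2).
delta_P(A) = -76.62 kPa, delta_P(B) = -50.22 kPa. Answer: B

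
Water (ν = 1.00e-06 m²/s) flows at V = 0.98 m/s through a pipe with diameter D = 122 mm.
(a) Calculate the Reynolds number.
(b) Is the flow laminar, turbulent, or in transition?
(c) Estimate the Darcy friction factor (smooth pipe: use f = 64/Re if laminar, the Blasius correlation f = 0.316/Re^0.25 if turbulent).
(a) Re = V·D/ν = 0.98·0.122/1.00e-06 = 119560
(b) Flow regime: turbulent (Re > 4000)
(c) Friction factor: f = 0.316/Re^0.25 = 0.316/119560^0.25 = 0.01699 (Blasius is strictly valid for Re ≲ 1e5; used here as the smooth-pipe estimate the problem specifies)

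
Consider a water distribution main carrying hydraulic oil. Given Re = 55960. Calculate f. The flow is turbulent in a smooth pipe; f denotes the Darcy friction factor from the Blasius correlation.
Formula: f = \frac{0.316}{Re^{0.25}}
f = 0.316/55960^0.25 = 0.02055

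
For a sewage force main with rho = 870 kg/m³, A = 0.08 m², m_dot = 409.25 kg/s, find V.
Formula: \dot{m} = \rho A V
Substituting knowns: 409.25 = 870·0.08·V
Solving for V: V = 409.25/(870·0.08) = 5.88 m/s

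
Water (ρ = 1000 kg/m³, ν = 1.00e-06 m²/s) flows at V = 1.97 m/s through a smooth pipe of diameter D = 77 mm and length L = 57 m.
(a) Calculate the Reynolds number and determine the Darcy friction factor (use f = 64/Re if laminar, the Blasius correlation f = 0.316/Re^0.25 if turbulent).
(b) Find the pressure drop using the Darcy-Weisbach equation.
(a) Re = V·D/ν = 1.97·0.077/1.00e-06 = 151690 → turbulent (Re > 4000); f = 0.316/Re^0.25 = 0.316/151690^0.25 = 0.016012 (Blasius is strictly valid for Re ≲ 1e5; used here as the smooth-pipe estimate the problem specifies)
(b) Darcy-Weisbach: ΔP = f·(L/D)·½ρV²/1000 = 0.016012·(57/0.077)·½·1000·1.97²/1000 = 23 kPa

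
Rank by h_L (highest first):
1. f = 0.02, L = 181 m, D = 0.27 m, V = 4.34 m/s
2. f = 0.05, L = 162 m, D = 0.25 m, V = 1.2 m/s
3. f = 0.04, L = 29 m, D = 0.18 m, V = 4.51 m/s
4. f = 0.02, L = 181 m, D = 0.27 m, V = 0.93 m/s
Case 1: h_L = 12.87 m
Case 2: h_L = 2.378 m
Case 3: h_L = 6.681 m
Case 4: h_L = 0.591 m
Ranking (highest first): 1, 3, 2, 4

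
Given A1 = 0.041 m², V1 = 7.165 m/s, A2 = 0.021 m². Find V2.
Formula: V_2 = \frac{A_1 V_1}{A_2}
V2 = 0.041·7.165/0.021 = 13.99 m/s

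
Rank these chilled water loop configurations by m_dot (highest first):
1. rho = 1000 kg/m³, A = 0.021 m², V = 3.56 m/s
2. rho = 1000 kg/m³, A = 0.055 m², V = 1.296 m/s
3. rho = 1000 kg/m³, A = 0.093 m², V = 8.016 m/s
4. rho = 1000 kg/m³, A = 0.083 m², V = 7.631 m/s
Case 1: m_dot = 74.76 kg/s
Case 2: m_dot = 71.28 kg/s
Case 3: m_dot = 745.5 kg/s
Case 4: m_dot = 633.4 kg/s
Ranking (highest first): 3, 4, 1, 2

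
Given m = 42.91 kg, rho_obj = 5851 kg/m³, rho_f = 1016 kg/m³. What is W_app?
Formula: W_{app} = mg\left(1 - \frac{\rho_f}{\rho_{obj}}\right)
W_app = 42.91·9.81·(1 − 1016/5851) = 347.9 N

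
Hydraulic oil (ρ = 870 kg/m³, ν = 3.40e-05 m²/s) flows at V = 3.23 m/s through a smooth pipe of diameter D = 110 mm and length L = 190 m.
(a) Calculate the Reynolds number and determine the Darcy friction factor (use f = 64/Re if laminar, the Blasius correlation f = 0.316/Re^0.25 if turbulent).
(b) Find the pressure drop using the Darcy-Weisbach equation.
(a) Re = V·D/ν = 3.23·0.11/3.40e-05 = 10450 → turbulent (Re > 4000); f = 0.316/Re^0.25 = 0.316/10450^0.25 = 0.031254
(b) Darcy-Weisbach: ΔP = f·(L/D)·½ρV²/1000 = 0.031254·(190/0.110)·½·870·3.23²/1000 = 245 kPa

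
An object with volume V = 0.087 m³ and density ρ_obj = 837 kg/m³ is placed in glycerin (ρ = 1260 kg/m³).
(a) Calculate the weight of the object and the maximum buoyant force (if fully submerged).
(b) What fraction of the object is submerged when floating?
(a) W=rho_obj*g*V=837*9.81*0.087=714.4 N; F_B(max)=rho*g*V=1260*9.81*0.087=1075.4 N
(b) Floating fraction=rho_obj/rho=837/1260=0.664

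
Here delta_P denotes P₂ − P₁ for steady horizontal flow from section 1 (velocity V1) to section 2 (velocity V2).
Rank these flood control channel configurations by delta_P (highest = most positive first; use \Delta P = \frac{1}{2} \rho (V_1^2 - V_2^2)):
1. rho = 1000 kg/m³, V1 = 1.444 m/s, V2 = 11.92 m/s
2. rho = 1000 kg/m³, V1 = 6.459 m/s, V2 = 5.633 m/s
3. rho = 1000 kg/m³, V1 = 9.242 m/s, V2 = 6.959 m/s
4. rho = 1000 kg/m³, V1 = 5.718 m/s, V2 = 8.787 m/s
Case 1: delta_P = -70 kPa
Case 2: delta_P = 4.994 kPa
Case 3: delta_P = 18.49 kPa
Case 4: delta_P = -22.26 kPa
Ranking (highest first): 3, 2, 4, 1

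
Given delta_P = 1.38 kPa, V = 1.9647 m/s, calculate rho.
Formula: V = \sqrt{\frac{2 \Delta P}{\rho}}
Substituting knowns: 1.9647 = √(2·(1.38·1000)/rho)
Solving for rho: rho = 2·(1.38·1000)/1.9647² = 715 kg/m³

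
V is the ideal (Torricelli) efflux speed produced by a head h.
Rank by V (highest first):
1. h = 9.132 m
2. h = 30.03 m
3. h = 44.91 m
Case 1: V = 13.39 m/s
Case 2: V = 24.27 m/s
Case 3: V = 29.68 m/s
Ranking (highest first): 3, 2, 1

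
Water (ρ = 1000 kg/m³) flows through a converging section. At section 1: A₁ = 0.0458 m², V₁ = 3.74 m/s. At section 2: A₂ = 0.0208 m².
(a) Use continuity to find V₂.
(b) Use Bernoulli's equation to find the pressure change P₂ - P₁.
(a) Continuity: A₁V₁=A₂V₂ -> V₂=A₁V₁/A₂=0.0458*3.74/0.0208=8.24 m/s
(b) Bernoulli: P₂-P₁=0.5*rho*(V₁^2-V₂^2)/1000=0.5*1000*(3.74^2-8.24^2)/1000=-26.95 kPa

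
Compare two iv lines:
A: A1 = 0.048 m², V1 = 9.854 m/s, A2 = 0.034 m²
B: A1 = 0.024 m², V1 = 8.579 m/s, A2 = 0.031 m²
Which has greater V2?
V2(A) = 13.91 m/s, V2(B) = 6.642 m/s. Answer: A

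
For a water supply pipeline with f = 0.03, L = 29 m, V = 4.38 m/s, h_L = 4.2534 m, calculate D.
Formula: h_L = f \frac{L}{D} \frac{V^2}{2g}
Substituting knowns: 4.2534 = 0.03·(29/D)·4.38²/(2·9.81)
Solving for D: D = 0.03·29·4.38²/(2·9.81·4.2534) = 0.2 m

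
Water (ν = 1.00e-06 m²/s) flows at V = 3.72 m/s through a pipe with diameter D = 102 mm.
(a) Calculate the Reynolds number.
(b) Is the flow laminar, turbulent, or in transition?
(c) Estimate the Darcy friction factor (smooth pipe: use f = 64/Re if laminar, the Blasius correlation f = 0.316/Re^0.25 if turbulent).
(a) Re = V·D/ν = 3.72·0.102/1.00e-06 = 379440
(b) Flow regime: turbulent (Re > 4000)
(c) Friction factor: f = 0.316/Re^0.25 = 0.316/379440^0.25 = 0.01273 (Blasius is strictly valid for Re ≲ 1e5; used here as the smooth-pipe estimate the problem specifies)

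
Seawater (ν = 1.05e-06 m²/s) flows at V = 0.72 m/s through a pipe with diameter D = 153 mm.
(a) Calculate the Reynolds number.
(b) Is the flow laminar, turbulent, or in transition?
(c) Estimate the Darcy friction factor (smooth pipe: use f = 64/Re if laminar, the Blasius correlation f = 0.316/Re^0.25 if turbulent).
(a) Re = V·D/ν = 0.72·0.153/1.05e-06 = 104910
(b) Flow regime: turbulent (Re > 4000)
(c) Friction factor: f = 0.316/Re^0.25 = 0.316/104910^0.25 = 0.01756 (Blasius is strictly valid for Re ≲ 1e5; used here as the smooth-pipe estimate the problem specifies)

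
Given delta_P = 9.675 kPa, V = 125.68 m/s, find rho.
Formula: V = \sqrt{\frac{2 \Delta P}{\rho}}
Substituting knowns: 125.68 = √(2·(9.675·1000)/rho)
Solving for rho: rho = 2·(9.675·1000)/125.68² = 1.225 kg/m³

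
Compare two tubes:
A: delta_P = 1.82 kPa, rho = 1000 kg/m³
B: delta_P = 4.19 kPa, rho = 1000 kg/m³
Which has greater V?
V(A) = 1.908 m/s, V(B) = 2.895 m/s. Answer: B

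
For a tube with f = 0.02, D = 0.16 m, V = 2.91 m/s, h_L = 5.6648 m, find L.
Formula: h_L = f \frac{L}{D} \frac{V^2}{2g}
Substituting knowns: 5.6648 = 0.02·(L/0.16)·2.91²/(2·9.81)
Solving for L: L = 5.6648·2·9.81·0.16/(0.02·2.91²) = 105 m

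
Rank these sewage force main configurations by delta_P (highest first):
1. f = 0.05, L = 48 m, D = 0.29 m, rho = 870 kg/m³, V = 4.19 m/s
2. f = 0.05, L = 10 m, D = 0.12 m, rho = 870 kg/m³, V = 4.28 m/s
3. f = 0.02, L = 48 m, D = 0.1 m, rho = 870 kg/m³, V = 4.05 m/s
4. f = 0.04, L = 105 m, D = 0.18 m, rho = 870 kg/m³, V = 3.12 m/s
Case 1: delta_P = 63.2 kPa
Case 2: delta_P = 33.2 kPa
Case 3: delta_P = 68.5 kPa
Case 4: delta_P = 98.8 kPa
Ranking (highest first): 4, 3, 1, 2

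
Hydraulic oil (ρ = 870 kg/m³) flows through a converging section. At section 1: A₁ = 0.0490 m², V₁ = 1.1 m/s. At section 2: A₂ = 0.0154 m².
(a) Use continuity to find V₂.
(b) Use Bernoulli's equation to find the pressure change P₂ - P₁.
(a) Continuity: A₁V₁=A₂V₂ -> V₂=A₁V₁/A₂=0.0490*1.1/0.0154=3.50 m/s
(b) Bernoulli: P₂-P₁=0.5*rho*(V₁^2-V₂^2)/1000=0.5*870*(1.1^2-3.50^2)/1000=-4.802 kPa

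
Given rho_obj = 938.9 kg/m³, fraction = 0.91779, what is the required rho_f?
Formula: f_{sub} = \frac{\rho_{obj}}{\rho_f}
Substituting knowns: 0.91779 = 938.9/rho_f
Solving for rho_f: rho_f = 938.9/0.91779 = 1023 kg/m³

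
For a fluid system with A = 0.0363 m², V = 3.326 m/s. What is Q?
Formula: Q = A V
Q = 0.0363·3.326·1000 = 120.7 L/s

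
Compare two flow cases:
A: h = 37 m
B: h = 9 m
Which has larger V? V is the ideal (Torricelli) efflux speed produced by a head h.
V(A) = 26.94 m/s, V(B) = 13.29 m/s. Answer: A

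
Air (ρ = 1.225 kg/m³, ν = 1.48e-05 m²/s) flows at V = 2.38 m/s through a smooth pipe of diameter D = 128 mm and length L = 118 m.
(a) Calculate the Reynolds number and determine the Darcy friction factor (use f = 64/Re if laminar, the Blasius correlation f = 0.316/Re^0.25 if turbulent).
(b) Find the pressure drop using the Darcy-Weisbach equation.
(a) Re = V·D/ν = 2.38·0.128/1.48e-05 = 20584 → turbulent (Re > 4000); f = 0.316/Re^0.25 = 0.316/20584^0.25 = 0.026382
(b) Darcy-Weisbach: ΔP = f·(L/D)·½ρV²/1000 = 0.026382·(118/0.128)·½·1.225·2.38²/1000 = 0.08438 kPa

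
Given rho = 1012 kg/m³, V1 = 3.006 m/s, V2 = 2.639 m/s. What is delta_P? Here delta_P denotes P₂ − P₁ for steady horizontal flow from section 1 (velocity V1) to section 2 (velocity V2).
Formula: \Delta P = \frac{1}{2} \rho (V_1^2 - V_2^2)
delta_P = 0.5·1012·(3.006² − 2.639²)/1000 = 1.048 kPa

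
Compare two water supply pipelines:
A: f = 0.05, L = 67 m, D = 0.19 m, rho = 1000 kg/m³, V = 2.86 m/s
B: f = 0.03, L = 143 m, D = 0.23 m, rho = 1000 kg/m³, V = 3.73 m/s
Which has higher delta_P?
delta_P(A) = 72.11 kPa, delta_P(B) = 129.8 kPa. Answer: B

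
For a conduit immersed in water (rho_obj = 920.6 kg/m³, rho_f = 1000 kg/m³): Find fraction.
Formula: f_{sub} = \frac{\rho_{obj}}{\rho_f}
fraction = 920.6/1000 = 0.9206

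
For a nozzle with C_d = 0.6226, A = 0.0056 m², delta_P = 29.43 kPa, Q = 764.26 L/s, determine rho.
Formula: Q = C_d A \sqrt{\frac{2 \Delta P}{\rho}}
Substituting knowns: 764.26 = 0.6226·0.0056·√(2·(29.43·1000)/rho)·1000
Solving for rho: rho = 2·(29.43·1000)/((764.26/1000)/(0.6226·0.0056))² = 1.225 kg/m³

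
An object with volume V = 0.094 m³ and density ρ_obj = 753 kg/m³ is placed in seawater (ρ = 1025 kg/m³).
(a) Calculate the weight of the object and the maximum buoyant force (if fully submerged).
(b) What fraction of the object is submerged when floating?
(a) W=rho_obj*g*V=753*9.81*0.094=694.4 N; F_B(max)=rho*g*V=1025*9.81*0.094=945.2 N
(b) Floating fraction=rho_obj/rho=753/1025=0.735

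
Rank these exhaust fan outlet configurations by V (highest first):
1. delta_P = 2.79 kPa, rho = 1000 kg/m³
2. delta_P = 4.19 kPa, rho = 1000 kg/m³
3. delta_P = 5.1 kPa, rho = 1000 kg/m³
Case 1: V = 2.362 m/s
Case 2: V = 2.895 m/s
Case 3: V = 3.194 m/s
Ranking (highest first): 3, 2, 1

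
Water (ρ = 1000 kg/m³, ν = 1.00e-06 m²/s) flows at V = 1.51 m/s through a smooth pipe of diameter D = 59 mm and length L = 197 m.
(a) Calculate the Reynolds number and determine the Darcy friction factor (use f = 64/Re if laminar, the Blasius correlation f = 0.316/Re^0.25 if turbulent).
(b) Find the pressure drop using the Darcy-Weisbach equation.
(a) Re = V·D/ν = 1.51·0.059/1.00e-06 = 89090 → turbulent (Re > 4000); f = 0.316/Re^0.25 = 0.316/89090^0.25 = 0.018291
(b) Darcy-Weisbach: ΔP = f·(L/D)·½ρV²/1000 = 0.018291·(197/0.059)·½·1000·1.51²/1000 = 69.63 kPa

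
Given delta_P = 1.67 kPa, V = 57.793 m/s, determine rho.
Formula: V = \sqrt{\frac{2 \Delta P}{\rho}}
Substituting knowns: 57.793 = √(2·(1.67·1000)/rho)
Solving for rho: rho = 2·(1.67·1000)/57.793² = 1 kg/m³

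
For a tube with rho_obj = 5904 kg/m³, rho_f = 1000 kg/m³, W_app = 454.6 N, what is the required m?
Formula: W_{app} = mg\left(1 - \frac{\rho_f}{\rho_{obj}}\right)
Substituting knowns: 454.6 = m·9.81·(1 − 1000/5904)
Solving for m: m = 454.6/(9.81·(1 − 1000/5904)) = 55.79 kg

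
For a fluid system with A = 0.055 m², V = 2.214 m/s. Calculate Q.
Formula: Q = A V
Q = 0.055·2.214·1000 = 121.8 L/s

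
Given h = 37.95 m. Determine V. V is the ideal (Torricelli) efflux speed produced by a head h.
Formula: V = \sqrt{2 g h}
V = √(2·9.81·37.95) = 27.29 m/s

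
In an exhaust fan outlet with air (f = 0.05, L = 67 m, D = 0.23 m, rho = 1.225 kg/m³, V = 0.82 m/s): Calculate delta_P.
Formula: \Delta P = f \frac{L}{D} \frac{\rho V^2}{2}
delta_P = 0.05·(67/0.23)·0.5·1.225·0.82²/1000 = 0.005999 kPa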